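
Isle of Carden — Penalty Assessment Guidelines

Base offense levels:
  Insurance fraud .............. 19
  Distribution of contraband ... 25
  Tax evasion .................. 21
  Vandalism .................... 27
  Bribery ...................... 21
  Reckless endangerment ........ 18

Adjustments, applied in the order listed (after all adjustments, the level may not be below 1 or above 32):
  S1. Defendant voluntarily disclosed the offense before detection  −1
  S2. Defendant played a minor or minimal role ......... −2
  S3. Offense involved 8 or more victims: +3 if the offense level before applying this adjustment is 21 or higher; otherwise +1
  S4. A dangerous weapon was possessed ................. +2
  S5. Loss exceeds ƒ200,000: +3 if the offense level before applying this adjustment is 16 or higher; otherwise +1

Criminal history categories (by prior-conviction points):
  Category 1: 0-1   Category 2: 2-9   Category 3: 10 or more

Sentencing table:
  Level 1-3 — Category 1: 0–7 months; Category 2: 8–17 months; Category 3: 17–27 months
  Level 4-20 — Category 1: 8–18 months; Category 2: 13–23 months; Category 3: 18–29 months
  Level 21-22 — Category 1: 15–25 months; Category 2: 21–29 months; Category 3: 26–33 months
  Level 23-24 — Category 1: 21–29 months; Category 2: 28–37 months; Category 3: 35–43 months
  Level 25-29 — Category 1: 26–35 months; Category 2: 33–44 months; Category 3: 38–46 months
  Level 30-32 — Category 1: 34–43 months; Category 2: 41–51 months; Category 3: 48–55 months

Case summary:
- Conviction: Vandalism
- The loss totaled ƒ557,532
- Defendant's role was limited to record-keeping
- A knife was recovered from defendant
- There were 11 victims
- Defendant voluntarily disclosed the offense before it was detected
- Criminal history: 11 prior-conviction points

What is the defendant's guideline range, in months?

48-55 months

Base offense level for vandalism: 27.
S1 applies: 27 − 1 = 26.
S2 applies: 26 − 2 = 24.
S3 applies (level before this adjustment is 24 ≥ 21, so +3): 24 + 3 = 27.
S4 applies: 27 + 2 = 29.
S5 applies (level before this adjustment is 29 ≥ 16, so +3): 29 + 3 = 32.
Final offense level: 32.
Criminal history: 11 prior points → Category 3 (10+).
Level 32 falls in the 30-32 band.
Grid: Level 30-32 × Category 3 = 48-55 months.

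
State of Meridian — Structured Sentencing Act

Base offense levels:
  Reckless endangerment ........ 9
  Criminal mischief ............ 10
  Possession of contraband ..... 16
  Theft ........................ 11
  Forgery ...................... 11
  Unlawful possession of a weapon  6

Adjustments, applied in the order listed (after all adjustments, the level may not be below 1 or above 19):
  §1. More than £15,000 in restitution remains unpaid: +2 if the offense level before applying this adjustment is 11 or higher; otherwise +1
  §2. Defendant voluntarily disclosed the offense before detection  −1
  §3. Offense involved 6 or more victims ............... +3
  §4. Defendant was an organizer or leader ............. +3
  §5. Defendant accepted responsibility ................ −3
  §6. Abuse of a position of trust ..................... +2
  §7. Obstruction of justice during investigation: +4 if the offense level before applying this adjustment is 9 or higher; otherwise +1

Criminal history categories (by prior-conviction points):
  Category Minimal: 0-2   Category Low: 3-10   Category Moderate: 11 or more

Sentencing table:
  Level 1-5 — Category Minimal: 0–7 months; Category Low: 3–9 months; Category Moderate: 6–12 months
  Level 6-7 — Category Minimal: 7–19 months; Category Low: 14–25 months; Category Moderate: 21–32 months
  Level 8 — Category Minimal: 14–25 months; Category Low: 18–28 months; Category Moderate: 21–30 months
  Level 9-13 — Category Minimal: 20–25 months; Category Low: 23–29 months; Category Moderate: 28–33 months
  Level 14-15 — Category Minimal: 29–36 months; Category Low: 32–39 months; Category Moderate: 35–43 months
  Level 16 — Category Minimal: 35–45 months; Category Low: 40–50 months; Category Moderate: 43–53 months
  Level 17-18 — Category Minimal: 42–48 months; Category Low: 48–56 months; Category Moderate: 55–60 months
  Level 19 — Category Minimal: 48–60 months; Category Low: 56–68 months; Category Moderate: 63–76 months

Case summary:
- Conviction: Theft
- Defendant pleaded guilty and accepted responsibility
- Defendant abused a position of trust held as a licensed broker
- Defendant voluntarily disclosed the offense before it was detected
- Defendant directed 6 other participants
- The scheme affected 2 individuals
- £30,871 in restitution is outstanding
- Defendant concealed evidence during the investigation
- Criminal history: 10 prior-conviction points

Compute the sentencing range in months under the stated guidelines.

48-56 months

Base offense level for theft: 11.
§1 applies (level before this adjustment is 11 ≥ 11, so +2): 11 + 2 = 13.
§2 applies: 13 − 1 = 12.
§3 does not apply.
§4 applies: 12 + 3 = 15.
§5 applies: 15 − 3 = 12.
§6 applies: 12 + 2 = 14.
§7 applies (level before this adjustment is 14 ≥ 9, so +4): 14 + 4 = 18.
Final offense level: 18.
Criminal history: 10 prior points → Category Low (3-10).
Level 18 falls in the 17-18 band.
Grid: Level 17-18 × Category Low = 48-56 months.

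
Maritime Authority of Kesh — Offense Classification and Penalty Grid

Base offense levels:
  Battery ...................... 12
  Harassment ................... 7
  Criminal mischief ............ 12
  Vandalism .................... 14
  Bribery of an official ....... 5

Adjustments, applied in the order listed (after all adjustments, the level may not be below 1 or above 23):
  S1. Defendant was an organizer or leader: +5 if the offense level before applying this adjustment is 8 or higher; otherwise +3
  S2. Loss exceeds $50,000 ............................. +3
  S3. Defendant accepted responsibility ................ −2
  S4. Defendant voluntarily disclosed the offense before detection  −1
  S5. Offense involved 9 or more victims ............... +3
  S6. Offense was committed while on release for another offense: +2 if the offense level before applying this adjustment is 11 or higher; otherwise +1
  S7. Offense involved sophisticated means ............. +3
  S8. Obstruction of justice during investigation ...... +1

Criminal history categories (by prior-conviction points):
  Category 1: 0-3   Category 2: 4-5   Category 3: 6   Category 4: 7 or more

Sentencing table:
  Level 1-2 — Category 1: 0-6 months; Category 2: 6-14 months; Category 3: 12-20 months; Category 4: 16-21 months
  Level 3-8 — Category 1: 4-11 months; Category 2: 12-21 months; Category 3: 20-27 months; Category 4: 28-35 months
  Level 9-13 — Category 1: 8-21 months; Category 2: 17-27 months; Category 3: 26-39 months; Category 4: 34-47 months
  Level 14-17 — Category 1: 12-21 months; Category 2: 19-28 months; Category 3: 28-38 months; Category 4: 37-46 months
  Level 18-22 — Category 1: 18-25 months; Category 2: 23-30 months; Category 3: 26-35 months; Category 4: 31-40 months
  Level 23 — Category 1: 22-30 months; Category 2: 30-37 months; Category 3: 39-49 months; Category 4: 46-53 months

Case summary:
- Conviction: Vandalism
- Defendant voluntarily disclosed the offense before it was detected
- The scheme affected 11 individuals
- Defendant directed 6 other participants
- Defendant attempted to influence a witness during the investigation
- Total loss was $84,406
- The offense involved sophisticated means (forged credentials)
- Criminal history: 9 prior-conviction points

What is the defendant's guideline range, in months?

Base offense level for vandalism: 14.
S1 applies (level before this adjustment is 14 ≥ 8, so +5): 14 + 5 = 19.
S2 applies: 19 + 3 = 22.
S3 does not apply.
S4 applies: 22 − 1 = 21.
S5 applies: 21 + 3 = 24.
S7 applies: 24 + 3 = 27.
S8 applies: 27 + 1 = 28.
Level 28 exceeds the maximum of 23; capped at 23.
Final offense level: 23.
Criminal history: 9 prior points → Category 4 (7+).
Level 23 falls in the 23 band.
Grid: Level 23 × Category 4 = 46-53 months.

46-53 months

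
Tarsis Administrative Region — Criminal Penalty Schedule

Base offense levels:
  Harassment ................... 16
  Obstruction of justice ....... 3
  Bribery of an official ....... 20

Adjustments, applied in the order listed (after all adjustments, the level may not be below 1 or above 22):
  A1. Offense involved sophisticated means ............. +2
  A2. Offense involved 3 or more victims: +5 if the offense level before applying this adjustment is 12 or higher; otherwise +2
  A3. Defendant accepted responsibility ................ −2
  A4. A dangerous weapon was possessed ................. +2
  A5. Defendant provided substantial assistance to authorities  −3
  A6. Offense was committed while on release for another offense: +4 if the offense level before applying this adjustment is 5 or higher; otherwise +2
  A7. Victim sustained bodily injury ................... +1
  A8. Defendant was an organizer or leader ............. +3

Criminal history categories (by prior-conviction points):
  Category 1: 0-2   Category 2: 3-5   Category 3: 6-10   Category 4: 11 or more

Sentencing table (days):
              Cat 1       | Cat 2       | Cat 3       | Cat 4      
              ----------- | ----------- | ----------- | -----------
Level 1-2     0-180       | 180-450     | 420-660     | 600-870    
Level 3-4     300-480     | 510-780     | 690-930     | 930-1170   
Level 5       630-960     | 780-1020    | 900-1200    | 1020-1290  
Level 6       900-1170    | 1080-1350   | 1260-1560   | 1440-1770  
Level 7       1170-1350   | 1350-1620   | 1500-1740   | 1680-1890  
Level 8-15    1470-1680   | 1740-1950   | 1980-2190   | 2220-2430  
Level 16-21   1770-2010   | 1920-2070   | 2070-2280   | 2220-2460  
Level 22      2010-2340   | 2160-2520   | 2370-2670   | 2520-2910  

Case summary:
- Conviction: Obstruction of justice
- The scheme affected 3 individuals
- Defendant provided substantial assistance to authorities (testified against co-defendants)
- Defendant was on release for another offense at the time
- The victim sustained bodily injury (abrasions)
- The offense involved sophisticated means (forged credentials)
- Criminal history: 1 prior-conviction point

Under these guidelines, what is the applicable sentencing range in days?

1170-1350 days

Base offense level for obstruction of justice: 3.
A1 applies: 3 + 2 = 5.
A2 applies (level before this adjustment is 5 < 12, so +2): 5 + 2 = 7.
A4 does not apply.
A5 applies: 7 − 3 = 4.
A6 applies (level before this adjustment is 4 < 5, so +2): 4 + 2 = 6.
A7 applies: 6 + 1 = 7.
Final offense level: 7.
Criminal history: 1 prior point → Category 1 (0-2).
Level 7 falls in the 7 band.
Grid: Level 7 × Category 1 = 1170-1350 days.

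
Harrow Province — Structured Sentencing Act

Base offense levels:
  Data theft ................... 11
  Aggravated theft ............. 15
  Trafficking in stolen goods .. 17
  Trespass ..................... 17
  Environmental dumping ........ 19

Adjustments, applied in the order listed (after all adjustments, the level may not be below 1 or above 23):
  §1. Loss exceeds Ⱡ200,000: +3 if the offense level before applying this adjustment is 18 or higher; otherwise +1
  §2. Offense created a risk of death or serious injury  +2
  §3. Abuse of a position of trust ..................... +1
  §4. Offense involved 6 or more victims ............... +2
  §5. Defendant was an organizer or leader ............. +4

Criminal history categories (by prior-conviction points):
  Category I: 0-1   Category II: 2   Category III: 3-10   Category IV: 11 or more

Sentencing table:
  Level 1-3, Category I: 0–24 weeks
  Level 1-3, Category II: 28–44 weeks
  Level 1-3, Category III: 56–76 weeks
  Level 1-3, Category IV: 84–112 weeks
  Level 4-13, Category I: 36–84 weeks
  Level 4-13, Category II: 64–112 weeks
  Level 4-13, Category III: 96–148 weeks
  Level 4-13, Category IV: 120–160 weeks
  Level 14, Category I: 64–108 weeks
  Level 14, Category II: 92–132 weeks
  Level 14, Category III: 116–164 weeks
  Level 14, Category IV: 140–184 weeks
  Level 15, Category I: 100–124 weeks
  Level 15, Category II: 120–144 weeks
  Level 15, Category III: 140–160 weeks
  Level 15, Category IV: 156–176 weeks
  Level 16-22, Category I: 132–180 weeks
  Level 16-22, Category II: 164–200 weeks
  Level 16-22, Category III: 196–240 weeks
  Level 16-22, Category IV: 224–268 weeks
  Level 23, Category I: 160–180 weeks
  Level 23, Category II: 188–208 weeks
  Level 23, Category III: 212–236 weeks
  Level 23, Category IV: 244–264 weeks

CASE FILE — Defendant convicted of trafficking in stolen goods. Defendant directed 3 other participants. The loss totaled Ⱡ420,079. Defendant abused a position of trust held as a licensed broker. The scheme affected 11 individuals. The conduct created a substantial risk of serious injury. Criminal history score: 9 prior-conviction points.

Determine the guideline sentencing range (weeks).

212-236 weeks

Base offense level for trafficking in stolen goods: 17.
§1 applies (level before this adjustment is 17 < 18, so +1): 17 + 1 = 18.
§2 applies: 18 + 2 = 20.
§3 applies: 20 + 1 = 21.
§4 applies: 21 + 2 = 23.
§5 applies: 23 + 4 = 27.
Level 27 exceeds the maximum of 23; capped at 23.
Final offense level: 23.
Criminal history: 9 prior points → Category III (3-10).
Level 23 falls in the 23 band.
Grid: Level 23 × Category III = 212-236 weeks.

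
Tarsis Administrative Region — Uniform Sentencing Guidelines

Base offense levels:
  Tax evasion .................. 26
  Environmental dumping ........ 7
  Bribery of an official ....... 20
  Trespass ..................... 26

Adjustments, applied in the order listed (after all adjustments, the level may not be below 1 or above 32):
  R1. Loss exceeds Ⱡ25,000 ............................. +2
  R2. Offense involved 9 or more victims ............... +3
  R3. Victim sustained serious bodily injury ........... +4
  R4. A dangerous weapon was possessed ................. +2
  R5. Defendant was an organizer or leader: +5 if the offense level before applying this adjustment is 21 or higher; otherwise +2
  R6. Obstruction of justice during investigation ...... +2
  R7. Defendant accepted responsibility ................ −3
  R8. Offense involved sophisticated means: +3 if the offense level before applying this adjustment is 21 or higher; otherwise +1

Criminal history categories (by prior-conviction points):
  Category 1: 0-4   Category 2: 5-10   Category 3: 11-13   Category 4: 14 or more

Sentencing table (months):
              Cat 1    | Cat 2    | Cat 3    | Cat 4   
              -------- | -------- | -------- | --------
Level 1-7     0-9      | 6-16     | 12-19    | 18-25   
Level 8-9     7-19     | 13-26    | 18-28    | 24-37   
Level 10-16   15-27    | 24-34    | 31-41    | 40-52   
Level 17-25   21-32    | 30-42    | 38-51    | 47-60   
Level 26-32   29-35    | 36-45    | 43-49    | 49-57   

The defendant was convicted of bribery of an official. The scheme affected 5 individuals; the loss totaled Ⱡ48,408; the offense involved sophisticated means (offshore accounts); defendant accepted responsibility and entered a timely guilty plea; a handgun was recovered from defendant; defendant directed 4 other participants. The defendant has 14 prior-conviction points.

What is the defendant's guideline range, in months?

49-57 months

Base offense level for bribery of an official: 20.
R1 applies: 20 + 2 = 22.
R2 does not apply.
R3 does not apply.
R4 applies: 22 + 2 = 24.
R5 applies (level before this adjustment is 24 ≥ 21, so +5): 24 + 5 = 29.
R6 does not apply.
R7 applies: 29 − 3 = 26.
R8 applies (level before this adjustment is 26 ≥ 21, so +3): 26 + 3 = 29.
Final offense level: 29.
Criminal history: 14 prior points → Category 4 (14+).
Level 29 falls in the 26-32 band.
Grid: Level 26-32 × Category 4 = 49-57 months.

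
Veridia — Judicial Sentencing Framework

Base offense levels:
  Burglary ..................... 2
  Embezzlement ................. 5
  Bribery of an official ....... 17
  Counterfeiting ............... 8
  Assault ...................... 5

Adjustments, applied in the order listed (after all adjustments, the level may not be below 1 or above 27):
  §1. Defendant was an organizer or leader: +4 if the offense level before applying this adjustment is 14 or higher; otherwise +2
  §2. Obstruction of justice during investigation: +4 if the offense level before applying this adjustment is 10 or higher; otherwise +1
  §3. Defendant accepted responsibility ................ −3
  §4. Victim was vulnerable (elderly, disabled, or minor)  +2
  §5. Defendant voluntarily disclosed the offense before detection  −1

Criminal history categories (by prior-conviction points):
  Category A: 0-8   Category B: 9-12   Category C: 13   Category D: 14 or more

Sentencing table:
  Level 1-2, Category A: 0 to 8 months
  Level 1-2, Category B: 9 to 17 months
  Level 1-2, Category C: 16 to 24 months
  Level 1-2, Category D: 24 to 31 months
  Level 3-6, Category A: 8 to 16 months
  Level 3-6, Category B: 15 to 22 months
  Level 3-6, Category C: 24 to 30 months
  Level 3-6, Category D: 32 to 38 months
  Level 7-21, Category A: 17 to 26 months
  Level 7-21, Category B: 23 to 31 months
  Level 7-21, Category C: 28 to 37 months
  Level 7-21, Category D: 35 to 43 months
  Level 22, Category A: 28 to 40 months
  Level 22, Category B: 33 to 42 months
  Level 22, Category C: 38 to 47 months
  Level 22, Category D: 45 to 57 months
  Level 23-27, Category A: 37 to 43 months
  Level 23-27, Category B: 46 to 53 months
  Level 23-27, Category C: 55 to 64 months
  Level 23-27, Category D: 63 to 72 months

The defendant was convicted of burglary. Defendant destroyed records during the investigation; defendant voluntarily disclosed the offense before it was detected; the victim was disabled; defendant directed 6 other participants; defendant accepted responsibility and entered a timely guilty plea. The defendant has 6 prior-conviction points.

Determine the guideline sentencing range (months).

8-16 months

Base offense level for burglary: 2.
§1 applies (level before this adjustment is 2 < 14, so +2): 2 + 2 = 4.
§2 applies (level before this adjustment is 4 < 10, so +1): 4 + 1 = 5.
§3 applies: 5 − 3 = 2.
§4 applies: 2 + 2 = 4.
§5 applies: 4 − 1 = 3.
Final offense level: 3.
Criminal history: 6 prior points → Category A (0-8).
Level 3 falls in the 3-6 band.
Grid: Level 3-6 × Category A = 8-16 months.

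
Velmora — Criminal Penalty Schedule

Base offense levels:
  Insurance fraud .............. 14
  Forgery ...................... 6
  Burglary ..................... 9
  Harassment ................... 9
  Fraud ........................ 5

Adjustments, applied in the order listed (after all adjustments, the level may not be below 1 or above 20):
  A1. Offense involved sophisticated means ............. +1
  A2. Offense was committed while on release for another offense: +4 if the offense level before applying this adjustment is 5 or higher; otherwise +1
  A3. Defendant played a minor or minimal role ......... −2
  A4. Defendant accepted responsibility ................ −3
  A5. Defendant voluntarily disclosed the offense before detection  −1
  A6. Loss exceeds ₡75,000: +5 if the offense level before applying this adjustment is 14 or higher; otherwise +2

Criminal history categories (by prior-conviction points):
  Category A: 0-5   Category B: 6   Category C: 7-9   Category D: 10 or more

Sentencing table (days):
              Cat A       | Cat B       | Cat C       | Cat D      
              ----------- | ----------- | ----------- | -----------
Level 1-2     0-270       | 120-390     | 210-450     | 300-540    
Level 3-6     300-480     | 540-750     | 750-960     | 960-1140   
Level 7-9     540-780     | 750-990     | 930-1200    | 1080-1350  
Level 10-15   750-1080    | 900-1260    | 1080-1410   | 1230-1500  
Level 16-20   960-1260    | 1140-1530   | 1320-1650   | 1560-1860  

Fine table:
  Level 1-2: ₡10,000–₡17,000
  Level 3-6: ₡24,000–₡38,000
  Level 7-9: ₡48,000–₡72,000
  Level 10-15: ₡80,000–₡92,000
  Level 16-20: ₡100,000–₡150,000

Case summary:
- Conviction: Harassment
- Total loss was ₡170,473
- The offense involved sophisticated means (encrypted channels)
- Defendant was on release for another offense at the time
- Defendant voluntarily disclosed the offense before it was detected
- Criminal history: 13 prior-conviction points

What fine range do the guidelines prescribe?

Base offense level for harassment: 9.
A1 applies: 9 + 1 = 10.
A2 applies (level before this adjustment is 10 ≥ 5, so +4): 10 + 4 = 14.
A4 does not apply.
A5 applies: 14 − 1 = 13.
A6 applies (level before this adjustment is 13 < 14, so +2): 13 + 2 = 15.
Final offense level: 15.
Level 15 falls in the 10-15 band.
Fine table: Level 10-15 → ₡80,000–₡92,000.

₡80,000–₡92,000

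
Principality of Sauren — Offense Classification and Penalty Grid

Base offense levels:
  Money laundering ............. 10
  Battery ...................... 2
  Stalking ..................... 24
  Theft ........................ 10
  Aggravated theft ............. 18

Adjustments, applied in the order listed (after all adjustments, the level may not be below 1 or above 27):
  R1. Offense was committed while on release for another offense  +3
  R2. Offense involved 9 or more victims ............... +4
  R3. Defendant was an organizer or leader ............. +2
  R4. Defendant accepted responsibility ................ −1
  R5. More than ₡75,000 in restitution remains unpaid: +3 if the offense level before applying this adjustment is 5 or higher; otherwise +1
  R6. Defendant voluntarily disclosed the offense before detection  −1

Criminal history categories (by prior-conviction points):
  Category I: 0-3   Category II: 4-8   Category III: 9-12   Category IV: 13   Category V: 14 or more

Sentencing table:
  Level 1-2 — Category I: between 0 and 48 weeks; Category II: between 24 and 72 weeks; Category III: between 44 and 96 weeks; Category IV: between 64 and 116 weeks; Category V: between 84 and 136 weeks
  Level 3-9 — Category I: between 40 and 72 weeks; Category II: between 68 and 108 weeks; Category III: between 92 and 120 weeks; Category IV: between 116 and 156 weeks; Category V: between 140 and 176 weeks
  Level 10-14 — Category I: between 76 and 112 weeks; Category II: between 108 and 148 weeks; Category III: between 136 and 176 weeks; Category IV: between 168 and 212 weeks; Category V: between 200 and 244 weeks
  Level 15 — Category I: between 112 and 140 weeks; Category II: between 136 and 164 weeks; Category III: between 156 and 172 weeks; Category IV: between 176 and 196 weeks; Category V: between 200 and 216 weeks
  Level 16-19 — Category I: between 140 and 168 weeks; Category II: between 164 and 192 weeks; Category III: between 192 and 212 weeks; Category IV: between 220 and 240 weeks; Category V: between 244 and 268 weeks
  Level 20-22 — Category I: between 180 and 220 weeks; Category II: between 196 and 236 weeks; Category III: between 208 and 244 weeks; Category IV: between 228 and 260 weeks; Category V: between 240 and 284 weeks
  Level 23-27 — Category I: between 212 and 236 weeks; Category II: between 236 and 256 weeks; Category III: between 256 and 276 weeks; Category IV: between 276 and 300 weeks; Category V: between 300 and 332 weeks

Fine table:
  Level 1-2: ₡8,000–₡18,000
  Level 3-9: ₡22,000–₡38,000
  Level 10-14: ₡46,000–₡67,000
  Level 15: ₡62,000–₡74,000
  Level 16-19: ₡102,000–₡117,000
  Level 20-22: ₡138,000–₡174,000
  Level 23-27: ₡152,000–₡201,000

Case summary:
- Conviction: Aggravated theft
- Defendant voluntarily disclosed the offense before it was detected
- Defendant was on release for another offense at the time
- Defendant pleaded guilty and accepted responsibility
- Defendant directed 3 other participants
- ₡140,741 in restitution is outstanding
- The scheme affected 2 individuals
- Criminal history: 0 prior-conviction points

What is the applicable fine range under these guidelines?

₡152,000–₡201,000

Base offense level for aggravated theft: 18.
R1 applies: 18 + 3 = 21.
R3 applies: 21 + 2 = 23.
R4 applies: 23 − 1 = 22.
R5 applies (level before this adjustment is 22 ≥ 5, so +3): 22 + 3 = 25.
R6 applies: 25 − 1 = 24.
Final offense level: 24.
Level 24 falls in the 23-27 band.
Fine table: Level 23-27 → ₡152,000–₡201,000.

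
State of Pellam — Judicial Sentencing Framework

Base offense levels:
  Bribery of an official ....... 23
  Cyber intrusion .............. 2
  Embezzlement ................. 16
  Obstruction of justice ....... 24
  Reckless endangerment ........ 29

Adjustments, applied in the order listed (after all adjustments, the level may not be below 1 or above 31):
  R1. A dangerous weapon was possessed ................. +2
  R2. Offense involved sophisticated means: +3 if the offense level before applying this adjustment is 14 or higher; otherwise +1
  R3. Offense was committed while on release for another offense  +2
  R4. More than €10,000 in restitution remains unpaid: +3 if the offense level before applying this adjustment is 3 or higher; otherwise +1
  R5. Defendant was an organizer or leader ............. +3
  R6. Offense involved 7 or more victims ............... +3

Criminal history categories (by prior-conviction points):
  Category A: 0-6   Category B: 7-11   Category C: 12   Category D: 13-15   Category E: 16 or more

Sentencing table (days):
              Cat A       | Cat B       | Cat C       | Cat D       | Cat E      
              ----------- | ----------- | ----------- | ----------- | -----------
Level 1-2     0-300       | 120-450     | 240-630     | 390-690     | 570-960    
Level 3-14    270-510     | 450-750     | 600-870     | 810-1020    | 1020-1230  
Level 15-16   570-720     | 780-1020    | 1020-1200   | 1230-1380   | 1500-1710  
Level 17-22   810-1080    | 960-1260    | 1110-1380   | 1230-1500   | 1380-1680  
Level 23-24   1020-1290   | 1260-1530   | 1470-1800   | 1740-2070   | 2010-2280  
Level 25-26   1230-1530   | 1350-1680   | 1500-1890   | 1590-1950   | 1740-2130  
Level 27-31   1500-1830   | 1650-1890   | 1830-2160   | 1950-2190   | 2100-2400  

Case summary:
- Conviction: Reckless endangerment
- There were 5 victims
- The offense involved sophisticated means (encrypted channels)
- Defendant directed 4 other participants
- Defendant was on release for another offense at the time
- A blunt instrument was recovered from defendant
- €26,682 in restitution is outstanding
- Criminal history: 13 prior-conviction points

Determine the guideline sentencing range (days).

Base offense level for reckless endangerment: 29.
R1 applies: 29 + 2 = 31.
R2 applies (level before this adjustment is 31 ≥ 14, so +3): 31 + 3 = 34.
R3 applies: 34 + 2 = 36.
R4 applies (level before this adjustment is 36 ≥ 3, so +3): 36 + 3 = 39.
R5 applies: 39 + 3 = 42.
R6 does not apply.
Level 42 exceeds the maximum of 31; capped at 31.
Final offense level: 31.
Criminal history: 13 prior points → Category D (13-15).
Level 31 falls in the 27-31 band.
Grid: Level 27-31 × Category D = 1950-2190 days.

1950-2190 days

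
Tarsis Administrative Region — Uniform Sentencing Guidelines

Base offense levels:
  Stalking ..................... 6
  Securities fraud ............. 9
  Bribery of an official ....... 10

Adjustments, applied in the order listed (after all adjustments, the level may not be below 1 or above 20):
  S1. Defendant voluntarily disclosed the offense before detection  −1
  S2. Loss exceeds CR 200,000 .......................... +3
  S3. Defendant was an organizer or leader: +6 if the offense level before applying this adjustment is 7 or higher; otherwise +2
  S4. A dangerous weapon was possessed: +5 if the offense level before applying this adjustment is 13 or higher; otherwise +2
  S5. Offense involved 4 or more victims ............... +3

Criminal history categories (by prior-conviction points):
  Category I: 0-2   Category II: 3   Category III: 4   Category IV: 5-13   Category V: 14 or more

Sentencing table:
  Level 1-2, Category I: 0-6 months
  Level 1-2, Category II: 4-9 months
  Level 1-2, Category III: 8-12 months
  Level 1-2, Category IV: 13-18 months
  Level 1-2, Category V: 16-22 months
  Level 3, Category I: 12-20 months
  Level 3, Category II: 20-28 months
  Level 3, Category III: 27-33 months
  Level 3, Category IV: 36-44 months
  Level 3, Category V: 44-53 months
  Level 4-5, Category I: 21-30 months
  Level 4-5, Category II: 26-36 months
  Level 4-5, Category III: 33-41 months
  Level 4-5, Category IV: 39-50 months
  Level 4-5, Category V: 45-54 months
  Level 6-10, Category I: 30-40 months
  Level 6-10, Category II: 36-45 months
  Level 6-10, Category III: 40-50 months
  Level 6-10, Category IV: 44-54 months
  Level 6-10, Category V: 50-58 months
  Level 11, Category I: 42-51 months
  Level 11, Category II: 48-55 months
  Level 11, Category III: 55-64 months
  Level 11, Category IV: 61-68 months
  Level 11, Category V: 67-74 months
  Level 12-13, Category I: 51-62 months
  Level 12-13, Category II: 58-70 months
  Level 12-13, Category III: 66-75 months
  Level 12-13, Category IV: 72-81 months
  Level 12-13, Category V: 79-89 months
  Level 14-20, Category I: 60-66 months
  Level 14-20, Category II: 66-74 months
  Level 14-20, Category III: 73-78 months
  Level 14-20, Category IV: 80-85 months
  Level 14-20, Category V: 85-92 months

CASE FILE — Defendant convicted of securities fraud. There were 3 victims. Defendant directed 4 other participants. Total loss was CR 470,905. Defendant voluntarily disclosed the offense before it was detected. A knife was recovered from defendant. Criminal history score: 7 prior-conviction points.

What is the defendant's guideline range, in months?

80-85 months

Base offense level for securities fraud: 9.
S1 applies: 9 − 1 = 8.
S2 applies: 8 + 3 = 11.
S3 applies (level before this adjustment is 11 ≥ 7, so +6): 11 + 6 = 17.
S4 applies (level before this adjustment is 17 ≥ 13, so +5): 17 + 5 = 22.
Level 22 exceeds the maximum of 20; capped at 20.
Final offense level: 20.
Criminal history: 7 prior points → Category IV (5-13).
Level 20 falls in the 14-20 band.
Grid: Level 14-20 × Category IV = 80-85 months.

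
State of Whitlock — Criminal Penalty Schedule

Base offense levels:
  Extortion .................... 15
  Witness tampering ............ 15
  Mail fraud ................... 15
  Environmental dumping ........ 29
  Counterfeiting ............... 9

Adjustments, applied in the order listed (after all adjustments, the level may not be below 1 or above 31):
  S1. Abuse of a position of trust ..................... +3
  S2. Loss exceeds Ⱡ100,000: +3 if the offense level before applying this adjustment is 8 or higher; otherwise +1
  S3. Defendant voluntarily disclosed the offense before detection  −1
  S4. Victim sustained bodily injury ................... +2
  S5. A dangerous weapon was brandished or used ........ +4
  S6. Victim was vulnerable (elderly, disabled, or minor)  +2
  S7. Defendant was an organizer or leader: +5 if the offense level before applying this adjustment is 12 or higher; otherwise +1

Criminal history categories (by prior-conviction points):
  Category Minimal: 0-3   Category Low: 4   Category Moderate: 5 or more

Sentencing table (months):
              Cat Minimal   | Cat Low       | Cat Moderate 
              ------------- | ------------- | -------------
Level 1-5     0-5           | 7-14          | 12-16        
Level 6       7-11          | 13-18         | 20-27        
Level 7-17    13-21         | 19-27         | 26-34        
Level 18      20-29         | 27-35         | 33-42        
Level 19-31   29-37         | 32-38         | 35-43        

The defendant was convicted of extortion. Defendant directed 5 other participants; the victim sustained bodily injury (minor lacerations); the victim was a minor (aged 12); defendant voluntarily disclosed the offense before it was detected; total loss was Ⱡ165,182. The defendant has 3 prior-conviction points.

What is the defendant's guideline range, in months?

Base offense level for extortion: 15.
S2 applies (level before this adjustment is 15 ≥ 8, so +3): 15 + 3 = 18.
S3 applies: 18 − 1 = 17.
S4 applies: 17 + 2 = 19.
S5 does not apply.
S6 applies: 19 + 2 = 21.
S7 applies (level before this adjustment is 21 ≥ 12, so +5): 21 + 5 = 26.
Final offense level: 26.
Criminal history: 3 prior points → Category Minimal (0-3).
Level 26 falls in the 19-31 band.
Grid: Level 19-31 × Category Minimal = 29-37 months.

29-37 months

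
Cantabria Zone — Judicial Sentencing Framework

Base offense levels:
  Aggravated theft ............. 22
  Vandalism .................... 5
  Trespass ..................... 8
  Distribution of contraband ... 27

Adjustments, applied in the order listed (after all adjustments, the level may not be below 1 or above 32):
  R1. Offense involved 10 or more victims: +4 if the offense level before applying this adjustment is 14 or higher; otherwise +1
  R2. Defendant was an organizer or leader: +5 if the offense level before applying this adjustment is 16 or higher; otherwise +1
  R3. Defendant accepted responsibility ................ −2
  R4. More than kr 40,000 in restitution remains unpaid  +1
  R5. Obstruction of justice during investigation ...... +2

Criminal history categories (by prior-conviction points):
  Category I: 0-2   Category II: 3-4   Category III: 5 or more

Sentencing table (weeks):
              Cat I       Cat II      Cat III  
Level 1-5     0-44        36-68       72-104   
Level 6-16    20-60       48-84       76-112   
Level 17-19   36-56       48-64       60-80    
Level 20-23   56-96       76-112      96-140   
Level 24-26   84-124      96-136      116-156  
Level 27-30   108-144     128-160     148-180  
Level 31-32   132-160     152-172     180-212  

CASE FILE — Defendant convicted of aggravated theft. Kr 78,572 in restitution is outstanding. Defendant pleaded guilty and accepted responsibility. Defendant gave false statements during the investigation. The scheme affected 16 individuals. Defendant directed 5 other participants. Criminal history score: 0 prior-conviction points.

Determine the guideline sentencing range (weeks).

Base offense level for aggravated theft: 22.
R1 applies (level before this adjustment is 22 ≥ 14, so +4): 22 + 4 = 26.
R2 applies (level before this adjustment is 26 ≥ 16, so +5): 26 + 5 = 31.
R3 applies: 31 − 2 = 29.
R4 applies: 29 + 1 = 30.
R5 applies: 30 + 2 = 32.
Final offense level: 32.
Criminal history: 0 prior points → Category I (0-2).
Level 32 falls in the 31-32 band.
Grid: Level 31-32 × Category I = 132-160 weeks.

132-160 weeks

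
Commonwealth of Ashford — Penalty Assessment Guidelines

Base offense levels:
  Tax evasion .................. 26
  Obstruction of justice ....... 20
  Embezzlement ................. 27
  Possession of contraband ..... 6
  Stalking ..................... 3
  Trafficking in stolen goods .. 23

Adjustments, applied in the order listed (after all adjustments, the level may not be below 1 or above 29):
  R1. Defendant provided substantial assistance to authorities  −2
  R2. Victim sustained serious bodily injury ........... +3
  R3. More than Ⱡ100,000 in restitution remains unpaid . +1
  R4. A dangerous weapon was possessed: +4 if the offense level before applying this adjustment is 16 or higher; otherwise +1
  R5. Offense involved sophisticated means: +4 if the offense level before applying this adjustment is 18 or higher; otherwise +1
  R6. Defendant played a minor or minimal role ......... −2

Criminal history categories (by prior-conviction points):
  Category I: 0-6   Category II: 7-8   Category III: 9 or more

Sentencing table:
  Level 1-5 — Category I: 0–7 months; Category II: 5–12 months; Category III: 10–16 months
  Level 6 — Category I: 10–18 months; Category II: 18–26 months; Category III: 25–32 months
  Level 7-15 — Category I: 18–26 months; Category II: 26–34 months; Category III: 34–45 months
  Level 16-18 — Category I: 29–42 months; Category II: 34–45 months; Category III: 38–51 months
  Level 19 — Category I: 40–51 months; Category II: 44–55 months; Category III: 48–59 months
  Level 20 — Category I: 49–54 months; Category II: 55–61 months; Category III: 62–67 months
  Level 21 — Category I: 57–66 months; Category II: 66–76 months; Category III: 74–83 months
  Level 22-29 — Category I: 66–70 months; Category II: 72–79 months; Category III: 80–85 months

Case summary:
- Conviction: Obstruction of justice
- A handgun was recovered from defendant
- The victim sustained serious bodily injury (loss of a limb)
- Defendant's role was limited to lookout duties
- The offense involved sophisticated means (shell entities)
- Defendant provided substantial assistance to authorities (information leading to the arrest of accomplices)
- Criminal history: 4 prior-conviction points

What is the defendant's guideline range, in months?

66-70 months

Base offense level for obstruction of justice: 20.
R1 applies: 20 − 2 = 18.
R2 applies: 18 + 3 = 21.
R4 applies (level before this adjustment is 21 ≥ 16, so +4): 21 + 4 = 25.
R5 applies (level before this adjustment is 25 ≥ 18, so +4): 25 + 4 = 29.
R6 applies: 29 − 2 = 27.
Final offense level: 27.
Criminal history: 4 prior points → Category I (0-6).
Level 27 falls in the 22-29 band.
Grid: Level 22-29 × Category I = 66-70 months.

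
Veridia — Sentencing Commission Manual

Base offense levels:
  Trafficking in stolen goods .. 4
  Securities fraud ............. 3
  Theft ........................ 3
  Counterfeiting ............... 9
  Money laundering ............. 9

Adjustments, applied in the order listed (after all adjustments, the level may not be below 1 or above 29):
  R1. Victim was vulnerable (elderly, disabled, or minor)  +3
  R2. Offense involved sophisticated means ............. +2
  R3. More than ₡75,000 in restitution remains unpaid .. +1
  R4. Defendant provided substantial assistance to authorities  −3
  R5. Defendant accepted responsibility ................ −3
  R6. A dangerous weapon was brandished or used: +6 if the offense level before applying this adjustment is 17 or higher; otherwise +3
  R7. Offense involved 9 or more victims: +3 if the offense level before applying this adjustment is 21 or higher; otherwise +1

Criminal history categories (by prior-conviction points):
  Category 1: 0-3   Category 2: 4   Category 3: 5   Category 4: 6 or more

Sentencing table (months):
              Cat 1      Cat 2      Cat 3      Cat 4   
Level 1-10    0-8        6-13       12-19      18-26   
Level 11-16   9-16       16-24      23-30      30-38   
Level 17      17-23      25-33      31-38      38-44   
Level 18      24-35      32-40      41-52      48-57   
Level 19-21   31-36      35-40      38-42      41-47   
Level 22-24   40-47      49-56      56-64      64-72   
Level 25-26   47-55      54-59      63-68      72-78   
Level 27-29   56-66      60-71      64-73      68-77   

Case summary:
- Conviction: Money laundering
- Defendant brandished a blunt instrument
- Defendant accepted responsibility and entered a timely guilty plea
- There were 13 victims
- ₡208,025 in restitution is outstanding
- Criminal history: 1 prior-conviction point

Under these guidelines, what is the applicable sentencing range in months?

Base offense level for money laundering: 9.
R3 applies: 9 + 1 = 10.
R5 applies: 10 − 3 = 7.
R6 applies (level before this adjustment is 7 < 17, so +3): 7 + 3 = 10.
R7 applies (level before this adjustment is 10 < 21, so +1): 10 + 1 = 11.
Final offense level: 11.
Criminal history: 1 prior point → Category 1 (0-3).
Level 11 falls in the 11-16 band.
Grid: Level 11-16 × Category 1 = 9-16 months.

9-16 months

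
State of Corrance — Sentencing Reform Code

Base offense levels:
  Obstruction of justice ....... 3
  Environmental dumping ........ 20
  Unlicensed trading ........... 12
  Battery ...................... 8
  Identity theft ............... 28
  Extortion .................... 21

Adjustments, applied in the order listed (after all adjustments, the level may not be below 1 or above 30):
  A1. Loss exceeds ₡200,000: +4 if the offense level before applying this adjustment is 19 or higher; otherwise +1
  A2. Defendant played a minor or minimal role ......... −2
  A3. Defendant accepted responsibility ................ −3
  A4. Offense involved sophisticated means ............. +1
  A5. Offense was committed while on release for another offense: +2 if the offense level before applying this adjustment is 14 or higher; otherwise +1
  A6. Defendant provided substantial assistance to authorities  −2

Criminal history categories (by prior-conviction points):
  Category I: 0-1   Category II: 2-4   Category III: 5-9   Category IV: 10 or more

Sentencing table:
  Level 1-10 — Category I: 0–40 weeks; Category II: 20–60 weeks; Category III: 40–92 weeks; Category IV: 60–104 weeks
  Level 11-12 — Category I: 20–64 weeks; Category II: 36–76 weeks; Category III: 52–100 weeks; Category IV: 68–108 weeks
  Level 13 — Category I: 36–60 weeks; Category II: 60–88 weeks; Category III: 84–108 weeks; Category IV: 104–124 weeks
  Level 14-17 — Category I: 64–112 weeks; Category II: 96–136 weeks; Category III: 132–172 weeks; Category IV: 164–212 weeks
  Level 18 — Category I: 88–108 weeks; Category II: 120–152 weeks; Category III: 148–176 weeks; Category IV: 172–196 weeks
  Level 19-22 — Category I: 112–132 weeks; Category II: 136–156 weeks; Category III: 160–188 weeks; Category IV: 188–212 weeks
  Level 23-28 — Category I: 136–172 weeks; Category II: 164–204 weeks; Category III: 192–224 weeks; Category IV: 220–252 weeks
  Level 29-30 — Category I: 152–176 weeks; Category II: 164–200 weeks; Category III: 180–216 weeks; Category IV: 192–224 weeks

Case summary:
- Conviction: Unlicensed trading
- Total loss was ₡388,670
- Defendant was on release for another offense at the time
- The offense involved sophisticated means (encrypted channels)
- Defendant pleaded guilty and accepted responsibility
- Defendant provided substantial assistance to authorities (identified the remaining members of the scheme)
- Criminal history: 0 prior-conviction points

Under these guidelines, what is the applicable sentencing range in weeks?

0-40 weeks

Base offense level for unlicensed trading: 12.
A1 applies (level before this adjustment is 12 < 19, so +1): 12 + 1 = 13.
A3 applies: 13 − 3 = 10.
A4 applies: 10 + 1 = 11.
A5 applies (level before this adjustment is 11 < 14, so +1): 11 + 1 = 12.
A6 applies: 12 − 2 = 10.
Final offense level: 10.
Criminal history: 0 prior points → Category I (0-1).
Level 10 falls in the 1-10 band.
Grid: Level 1-10 × Category I = 0-40 weeks.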